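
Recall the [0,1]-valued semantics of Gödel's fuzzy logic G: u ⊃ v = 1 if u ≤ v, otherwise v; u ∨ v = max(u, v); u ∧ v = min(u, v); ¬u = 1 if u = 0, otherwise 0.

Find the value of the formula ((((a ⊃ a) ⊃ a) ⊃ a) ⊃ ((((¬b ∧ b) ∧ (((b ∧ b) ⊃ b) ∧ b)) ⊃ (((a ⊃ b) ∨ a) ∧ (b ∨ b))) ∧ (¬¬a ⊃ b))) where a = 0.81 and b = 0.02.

(a ⊃ a): 0.81 ≤ 0.81, so result = 1
((a ⊃ a) ⊃ a): 1 > 0.81, so result = 0.81
(((a ⊃ a) ⊃ a) ⊃ a): 0.81 ≤ 0.81, so result = 1
¬b: Gödel ¬ of 0.02 = 0 (operand ≠ 0)
(¬b ∧ b) = min(0, 0.02) = 0
(b ∧ b) = min(0.02, 0.02) = 0.02
((b ∧ b) ⊃ b): 0.02 ≤ 0.02, so result = 1
(((b ∧ b) ⊃ b) ∧ b) = min(1, 0.02) = 0.02
((¬b ∧ b) ∧ (((b ∧ b) ⊃ b) ∧ b)) = min(0, 0.02) = 0
(a ⊃ b): 0.81 > 0.02, so result = 0.02
((a ⊃ b) ∨ a) = max(0.02, 0.81) = 0.81
(b ∨ b) = max(0.02, 0.02) = 0.02
(((a ⊃ b) ∨ a) ∧ (b ∨ b)) = min(0.81, 0.02) = 0.02
(((¬b ∧ b) ∧ (((b ∧ b) ⊃ b) ∧ b)) ⊃ (((a ⊃ b) ∨ a) ∧ (b ∨ b))): 0 ≤ 0.02, so result = 1
¬a: Gödel ¬ of 0.81 = 0 (operand ≠ 0)
¬¬a: Gödel ¬ of 0 = 1 (operand is 0)
(¬¬a ⊃ b): 1 > 0.02, so result = 0.02
((((¬b ∧ b) ∧ (((b ∧ b) ⊃ b) ∧ b)) ⊃ (((a ⊃ b) ∨ a) ∧ (b ∨ b))) ∧ (¬¬a ⊃ b)) = min(1, 0.02) = 0.02
((((a ⊃ a) ⊃ a) ⊃ a) ⊃ ((((¬b ∧ b) ∧ (((b ∧ b) ⊃ b) ∧ b)) ⊃ (((a ⊃ b) ∨ a) ∧ (b ∨ b))) ∧ (¬¬a ⊃ b))): 1 > 0.02, so result = 0.02

0.02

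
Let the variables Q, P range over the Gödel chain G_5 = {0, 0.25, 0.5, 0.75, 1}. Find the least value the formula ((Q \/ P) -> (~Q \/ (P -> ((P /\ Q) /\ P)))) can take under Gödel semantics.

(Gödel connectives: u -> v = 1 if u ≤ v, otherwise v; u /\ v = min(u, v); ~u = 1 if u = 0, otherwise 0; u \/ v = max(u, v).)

The minimum is attained at Q = 0.25, P = 0.5:
  (Q \/ P) = max(0.25, 0.5) = 0.5
  ~Q: Gödel ¬ of 0.25 = 0 (operand ≠ 0)
  (P /\ Q) = min(0.5, 0.25) = 0.25
  ((P /\ Q) /\ P) = min(0.25, 0.5) = 0.25
  (P -> ((P /\ Q) /\ P)): 0.5 > 0.25, so result = 0.25
  (~Q \/ (P -> ((P /\ Q) /\ P))) = max(0, 0.25) = 0.25
  ((Q \/ P) -> (~Q \/ (P -> ((P /\ Q) /\ P)))): 0.5 > 0.25, so result = 0.25
Checking all 25 assignments confirms none give a value below 0.25.

0.25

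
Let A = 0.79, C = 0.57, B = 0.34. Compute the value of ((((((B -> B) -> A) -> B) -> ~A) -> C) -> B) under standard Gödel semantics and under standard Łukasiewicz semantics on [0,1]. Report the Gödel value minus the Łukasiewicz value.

Gödel evaluation:
  (B -> B): 0.34 ≤ 0.34, so result = 1
  ((B -> B) -> A): 1 > 0.79, so result = 0.79
  (((B -> B) -> A) -> B): 0.79 > 0.34, so result = 0.34
  ~A: Gödel ¬ of 0.79 = 0 (operand ≠ 0)
  ((((B -> B) -> A) -> B) -> ~A): 0.34 > 0, so result = 0
  (((((B -> B) -> A) -> B) -> ~A) -> C): 0 ≤ 0.57, so result = 1
  ((((((B -> B) -> A) -> B) -> ~A) -> C) -> B): 1 > 0.34, so result = 0.34
  Gödel value = 0.34
Łukasiewicz evaluation:
  (B -> B): min(1, 1 − 0.34 + 0.34) = 1
  ((B -> B) -> A): min(1, 1 − 1 + 0.79) = 0.79
  (((B -> B) -> A) -> B): min(1, 1 − 0.79 + 0.34) = 0.55
  ~A: Łukasiewicz ¬ gives 1 − 0.79 = 0.21
  ((((B -> B) -> A) -> B) -> ~A): min(1, 1 − 0.55 + 0.21) = 0.66
  (((((B -> B) -> A) -> B) -> ~A) -> C): min(1, 1 − 0.66 + 0.57) = 0.91
  ((((((B -> B) -> A) -> B) -> ~A) -> C) -> B): min(1, 1 − 0.91 + 0.34) = 0.43
  Łukasiewicz value = 0.43
Difference: 0.34 − 0.43 = -0.09

-0.09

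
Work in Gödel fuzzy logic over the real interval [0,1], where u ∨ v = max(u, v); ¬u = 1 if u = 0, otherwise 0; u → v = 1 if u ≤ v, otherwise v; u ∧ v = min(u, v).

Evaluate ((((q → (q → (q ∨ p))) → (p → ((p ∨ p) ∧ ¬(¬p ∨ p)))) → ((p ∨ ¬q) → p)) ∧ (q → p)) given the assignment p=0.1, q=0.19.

(q ∨ p) = max(0.19, 0.1) = 0.19
(q → (q ∨ p)): 0.19 ≤ 0.19, so result = 1
(q → (q → (q ∨ p))): 0.19 ≤ 1, so result = 1
(p ∨ p) = max(0.1, 0.1) = 0.1
¬p: Gödel ¬ of 0.1 = 0 (operand ≠ 0)
(¬p ∨ p) = max(0, 0.1) = 0.1
¬(¬p ∨ p): Gödel ¬ of 0.1 = 0 (operand ≠ 0)
((p ∨ p) ∧ ¬(¬p ∨ p)) = min(0.1, 0) = 0
(p → ((p ∨ p) ∧ ¬(¬p ∨ p))): 0.1 > 0, so result = 0
((q → (q → (q ∨ p))) → (p → ((p ∨ p) ∧ ¬(¬p ∨ p)))): 1 > 0, so result = 0
¬q: Gödel ¬ of 0.19 = 0 (operand ≠ 0)
(p ∨ ¬q) = max(0.1, 0) = 0.1
((p ∨ ¬q) → p): 0.1 ≤ 0.1, so result = 1
(((q → (q → (q ∨ p))) → (p → ((p ∨ p) ∧ ¬(¬p ∨ p)))) → ((p ∨ ¬q) → p)): 0 ≤ 1, so result = 1
(q → p): 0.19 > 0.1, so result = 0.1
((((q → (q → (q ∨ p))) → (p → ((p ∨ p) ∧ ¬(¬p ∨ p)))) → ((p ∨ ¬q) → p)) ∧ (q → p)) = min(1, 0.1) = 0.1

0.10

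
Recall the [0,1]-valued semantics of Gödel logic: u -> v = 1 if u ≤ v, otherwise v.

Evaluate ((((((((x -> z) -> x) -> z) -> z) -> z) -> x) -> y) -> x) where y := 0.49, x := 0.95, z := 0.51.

(x -> z): 0.95 > 0.51, so result = 0.51
((x -> z) -> x): 0.51 ≤ 0.95, so result = 1
(((x -> z) -> x) -> z): 1 > 0.51, so result = 0.51
((((x -> z) -> x) -> z) -> z): 0.51 ≤ 0.51, so result = 1
(((((x -> z) -> x) -> z) -> z) -> z): 1 > 0.51, so result = 0.51
((((((x -> z) -> x) -> z) -> z) -> z) -> x): 0.51 ≤ 0.95, so result = 1
(((((((x -> z) -> x) -> z) -> z) -> z) -> x) -> y): 1 > 0.49, so result = 0.49
((((((((x -> z) -> x) -> z) -> z) -> z) -> x) -> y) -> x): 0.49 ≤ 0.95, so result = 1

1.00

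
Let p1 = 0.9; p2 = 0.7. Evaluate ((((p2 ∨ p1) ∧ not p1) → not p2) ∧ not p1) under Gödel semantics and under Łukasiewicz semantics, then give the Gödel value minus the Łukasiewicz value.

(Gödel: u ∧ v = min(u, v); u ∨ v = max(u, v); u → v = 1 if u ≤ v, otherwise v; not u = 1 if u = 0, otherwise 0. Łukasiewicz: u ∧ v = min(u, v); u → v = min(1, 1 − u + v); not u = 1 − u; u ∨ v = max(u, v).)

-0.10

Gödel evaluation:
  (p2 ∨ p1) = max(0.7, 0.9) = 0.9
  not p1: Gödel ¬ of 0.9 = 0 (operand ≠ 0)
  ((p2 ∨ p1) ∧ not p1) = min(0.9, 0) = 0
  not p2: Gödel ¬ of 0.7 = 0 (operand ≠ 0)
  (((p2 ∨ p1) ∧ not p1) → not p2): 0 ≤ 0, so result = 1
  not p1: Gödel ¬ of 0.9 = 0 (operand ≠ 0)
  ((((p2 ∨ p1) ∧ not p1) → not p2) ∧ not p1) = min(1, 0) = 0
  Gödel value = 0
Łukasiewicz evaluation:
  (p2 ∨ p1) = max(0.7, 0.9) = 0.9
  not p1: Łukasiewicz ¬ gives 1 − 0.9 = 0.1
  ((p2 ∨ p1) ∧ not p1) = min(0.9, 0.1) = 0.1
  not p2: Łukasiewicz ¬ gives 1 − 0.7 = 0.3
  (((p2 ∨ p1) ∧ not p1) → not p2): min(1, 1 − 0.1 + 0.3) = 1
  not p1: Łukasiewicz ¬ gives 1 − 0.9 = 0.1
  ((((p2 ∨ p1) ∧ not p1) → not p2) ∧ not p1) = min(1, 0.1) = 0.1
  Łukasiewicz value = 0.1
Difference: 0 − 0.1 = -0.10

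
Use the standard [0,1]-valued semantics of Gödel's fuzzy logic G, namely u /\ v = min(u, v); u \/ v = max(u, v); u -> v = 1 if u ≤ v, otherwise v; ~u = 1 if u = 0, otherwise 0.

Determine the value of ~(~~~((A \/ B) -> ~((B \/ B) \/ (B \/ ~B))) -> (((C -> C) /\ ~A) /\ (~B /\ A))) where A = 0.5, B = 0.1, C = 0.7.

1.00

(A \/ B) = max(0.5, 0.1) = 0.5
(B \/ B) = max(0.1, 0.1) = 0.1
~B: Gödel ¬ of 0.1 = 0 (operand ≠ 0)
(B \/ ~B) = max(0.1, 0) = 0.1
((B \/ B) \/ (B \/ ~B)) = max(0.1, 0.1) = 0.1
~((B \/ B) \/ (B \/ ~B)): Gödel ¬ of 0.1 = 0 (operand ≠ 0)
((A \/ B) -> ~((B \/ B) \/ (B \/ ~B))): 0.5 > 0, so result = 0
~((A \/ B) -> ~((B \/ B) \/ (B \/ ~B))): Gödel ¬ of 0 = 1 (operand is 0)
~~((A \/ B) -> ~((B \/ B) \/ (B \/ ~B))): Gödel ¬ of 1 = 0 (operand ≠ 0)
~~~((A \/ B) -> ~((B \/ B) \/ (B \/ ~B))): Gödel ¬ of 0 = 1 (operand is 0)
(C -> C): 0.7 ≤ 0.7, so result = 1
~A: Gödel ¬ of 0.5 = 0 (operand ≠ 0)
((C -> C) /\ ~A) = min(1, 0) = 0
~B: Gödel ¬ of 0.1 = 0 (operand ≠ 0)
(~B /\ A) = min(0, 0.5) = 0
(((C -> C) /\ ~A) /\ (~B /\ A)) = min(0, 0) = 0
(~~~((A \/ B) -> ~((B \/ B) \/ (B \/ ~B))) -> (((C -> C) /\ ~A) /\ (~B /\ A))): 1 > 0, so result = 0
~(~~~((A \/ B) -> ~((B \/ B) \/ (B \/ ~B))) -> (((C -> C) /\ ~A) /\ (~B /\ A))): Gödel ¬ of 0 = 1 (operand is 0)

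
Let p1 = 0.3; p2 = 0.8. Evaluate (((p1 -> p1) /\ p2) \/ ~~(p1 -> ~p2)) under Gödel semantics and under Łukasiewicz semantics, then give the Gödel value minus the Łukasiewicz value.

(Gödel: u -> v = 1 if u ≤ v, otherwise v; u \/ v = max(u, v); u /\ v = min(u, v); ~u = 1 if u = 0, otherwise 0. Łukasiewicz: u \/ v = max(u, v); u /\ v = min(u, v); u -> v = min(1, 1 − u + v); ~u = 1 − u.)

Gödel evaluation:
  (p1 -> p1): 0.3 ≤ 0.3, so result = 1
  ((p1 -> p1) /\ p2) = min(1, 0.8) = 0.8
  ~p2: Gödel ¬ of 0.8 = 0 (operand ≠ 0)
  (p1 -> ~p2): 0.3 > 0, so result = 0
  ~(p1 -> ~p2): Gödel ¬ of 0 = 1 (operand is 0)
  ~~(p1 -> ~p2): Gödel ¬ of 1 = 0 (operand ≠ 0)
  (((p1 -> p1) /\ p2) \/ ~~(p1 -> ~p2)) = max(0.8, 0) = 0.8
  Gödel value = 0.8
Łukasiewicz evaluation:
  (p1 -> p1): min(1, 1 − 0.3 + 0.3) = 1
  ((p1 -> p1) /\ p2) = min(1, 0.8) = 0.8
  ~p2: Łukasiewicz ¬ gives 1 − 0.8 = 0.2
  (p1 -> ~p2): min(1, 1 − 0.3 + 0.2) = 0.9
  ~(p1 -> ~p2): Łukasiewicz ¬ gives 1 − 0.9 = 0.1
  ~~(p1 -> ~p2): Łukasiewicz ¬ gives 1 − 0.1 = 0.9
  (((p1 -> p1) /\ p2) \/ ~~(p1 -> ~p2)) = max(0.8, 0.9) = 0.9
  Łukasiewicz value = 0.9
Difference: 0.8 − 0.9 = -0.10

-0.10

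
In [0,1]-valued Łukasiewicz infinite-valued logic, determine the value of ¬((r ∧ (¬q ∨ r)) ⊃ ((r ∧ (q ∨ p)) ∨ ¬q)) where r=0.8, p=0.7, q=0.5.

0.10

¬q: Łukasiewicz ¬ gives 1 − 0.5 = 0.5
(¬q ∨ r) = max(0.5, 0.8) = 0.8
(r ∧ (¬q ∨ r)) = min(0.8, 0.8) = 0.8
(q ∨ p) = max(0.5, 0.7) = 0.7
(r ∧ (q ∨ p)) = min(0.8, 0.7) = 0.7
¬q: Łukasiewicz ¬ gives 1 − 0.5 = 0.5
((r ∧ (q ∨ p)) ∨ ¬q) = max(0.7, 0.5) = 0.7
((r ∧ (¬q ∨ r)) ⊃ ((r ∧ (q ∨ p)) ∨ ¬q)): min(1, 1 − 0.8 + 0.7) = 0.9
¬((r ∧ (¬q ∨ r)) ⊃ ((r ∧ (q ∨ p)) ∨ ¬q)): Łukasiewicz ¬ gives 1 − 0.9 = 0.1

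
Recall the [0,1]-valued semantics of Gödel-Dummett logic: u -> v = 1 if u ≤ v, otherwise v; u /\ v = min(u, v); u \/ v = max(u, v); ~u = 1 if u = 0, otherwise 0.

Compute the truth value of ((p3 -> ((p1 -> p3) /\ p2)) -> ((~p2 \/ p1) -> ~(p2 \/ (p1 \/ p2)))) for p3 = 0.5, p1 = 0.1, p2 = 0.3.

0.00

(p1 -> p3): 0.1 ≤ 0.5, so result = 1
((p1 -> p3) /\ p2) = min(1, 0.3) = 0.3
(p3 -> ((p1 -> p3) /\ p2)): 0.5 > 0.3, so result = 0.3
~p2: Gödel ¬ of 0.3 = 0 (operand ≠ 0)
(~p2 \/ p1) = max(0, 0.1) = 0.1
(p1 \/ p2) = max(0.1, 0.3) = 0.3
(p2 \/ (p1 \/ p2)) = max(0.3, 0.3) = 0.3
~(p2 \/ (p1 \/ p2)): Gödel ¬ of 0.3 = 0 (operand ≠ 0)
((~p2 \/ p1) -> ~(p2 \/ (p1 \/ p2))): 0.1 > 0, so result = 0
((p3 -> ((p1 -> p3) /\ p2)) -> ((~p2 \/ p1) -> ~(p2 \/ (p1 \/ p2)))): 0.3 > 0, so result = 0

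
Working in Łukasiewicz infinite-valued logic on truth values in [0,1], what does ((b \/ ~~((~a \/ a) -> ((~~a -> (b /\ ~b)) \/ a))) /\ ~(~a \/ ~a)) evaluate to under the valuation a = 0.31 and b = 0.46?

0.31

~a: Łukasiewicz ¬ gives 1 − 0.31 = 0.69
(~a \/ a) = max(0.69, 0.31) = 0.69
~a: Łukasiewicz ¬ gives 1 − 0.31 = 0.69
~~a: Łukasiewicz ¬ gives 1 − 0.69 = 0.31
~b: Łukasiewicz ¬ gives 1 − 0.46 = 0.54
(b /\ ~b) = min(0.46, 0.54) = 0.46
(~~a -> (b /\ ~b)): min(1, 1 − 0.31 + 0.46) = 1
((~~a -> (b /\ ~b)) \/ a) = max(1, 0.31) = 1
((~a \/ a) -> ((~~a -> (b /\ ~b)) \/ a)): min(1, 1 − 0.69 + 1) = 1
~((~a \/ a) -> ((~~a -> (b /\ ~b)) \/ a)): Łukasiewicz ¬ gives 1 − 1 = 0
~~((~a \/ a) -> ((~~a -> (b /\ ~b)) \/ a)): Łukasiewicz ¬ gives 1 − 0 = 1
(b \/ ~~((~a \/ a) -> ((~~a -> (b /\ ~b)) \/ a))) = max(0.46, 1) = 1
~a: Łukasiewicz ¬ gives 1 − 0.31 = 0.69
~a: Łukasiewicz ¬ gives 1 − 0.31 = 0.69
(~a \/ ~a) = max(0.69, 0.69) = 0.69
~(~a \/ ~a): Łukasiewicz ¬ gives 1 − 0.69 = 0.31
((b \/ ~~((~a \/ a) -> ((~~a -> (b /\ ~b)) \/ a))) /\ ~(~a \/ ~a)) = min(1, 0.31) = 0.31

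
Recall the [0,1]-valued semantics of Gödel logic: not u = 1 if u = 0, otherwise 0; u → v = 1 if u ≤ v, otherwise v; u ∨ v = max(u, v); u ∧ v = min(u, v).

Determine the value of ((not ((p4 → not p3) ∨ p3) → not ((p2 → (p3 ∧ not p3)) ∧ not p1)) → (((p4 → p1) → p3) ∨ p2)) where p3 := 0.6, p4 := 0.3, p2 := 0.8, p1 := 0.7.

not p3: Gödel ¬ of 0.6 = 0 (operand ≠ 0)
(p4 → not p3): 0.3 > 0, so result = 0
((p4 → not p3) ∨ p3) = max(0, 0.6) = 0.6
not ((p4 → not p3) ∨ p3): Gödel ¬ of 0.6 = 0 (operand ≠ 0)
not p3: Gödel ¬ of 0.6 = 0 (operand ≠ 0)
(p3 ∧ not p3) = min(0.6, 0) = 0
(p2 → (p3 ∧ not p3)): 0.8 > 0, so result = 0
not p1: Gödel ¬ of 0.7 = 0 (operand ≠ 0)
((p2 → (p3 ∧ not p3)) ∧ not p1) = min(0, 0) = 0
not ((p2 → (p3 ∧ not p3)) ∧ not p1): Gödel ¬ of 0 = 1 (operand is 0)
(not ((p4 → not p3) ∨ p3) → not ((p2 → (p3 ∧ not p3)) ∧ not p1)): 0 ≤ 1, so result = 1
(p4 → p1): 0.3 ≤ 0.7, so result = 1
((p4 → p1) → p3): 1 > 0.6, so result = 0.6
(((p4 → p1) → p3) ∨ p2) = max(0.6, 0.8) = 0.8
((not ((p4 → not p3) ∨ p3) → not ((p2 → (p3 ∧ not p3)) ∧ not p1)) → (((p4 → p1) → p3) ∨ p2)): 1 > 0.8, so result = 0.8

0.80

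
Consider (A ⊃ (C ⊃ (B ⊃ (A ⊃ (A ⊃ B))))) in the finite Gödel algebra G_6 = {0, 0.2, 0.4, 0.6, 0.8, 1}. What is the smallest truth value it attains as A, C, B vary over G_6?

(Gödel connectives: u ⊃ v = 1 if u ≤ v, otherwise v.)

1.00

Every assignment gives 1. For instance at A = 0, C = 0, B = 0:
  (A ⊃ B): 0 ≤ 0, so result = 1
  (A ⊃ (A ⊃ B)): 0 ≤ 1, so result = 1
  (B ⊃ (A ⊃ (A ⊃ B))): 0 ≤ 1, so result = 1
  (C ⊃ (B ⊃ (A ⊃ (A ⊃ B)))): 0 ≤ 1, so result = 1
  (A ⊃ (C ⊃ (B ⊃ (A ⊃ (A ⊃ B))))): 0 ≤ 1, so result = 1
All 216 assignments give value 1 — the formula is a G_6-tautology.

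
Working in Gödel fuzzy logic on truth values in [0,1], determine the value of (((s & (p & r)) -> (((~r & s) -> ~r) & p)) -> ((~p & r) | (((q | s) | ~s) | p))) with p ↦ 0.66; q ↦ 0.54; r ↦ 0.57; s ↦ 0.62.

0.66

(p & r) = min(0.66, 0.57) = 0.57
(s & (p & r)) = min(0.62, 0.57) = 0.57
~r: Gödel ¬ of 0.57 = 0 (operand ≠ 0)
(~r & s) = min(0, 0.62) = 0
~r: Gödel ¬ of 0.57 = 0 (operand ≠ 0)
((~r & s) -> ~r): 0 ≤ 0, so result = 1
(((~r & s) -> ~r) & p) = min(1, 0.66) = 0.66
((s & (p & r)) -> (((~r & s) -> ~r) & p)): 0.57 ≤ 0.66, so result = 1
~p: Gödel ¬ of 0.66 = 0 (operand ≠ 0)
(~p & r) = min(0, 0.57) = 0
(q | s) = max(0.54, 0.62) = 0.62
~s: Gödel ¬ of 0.62 = 0 (operand ≠ 0)
((q | s) | ~s) = max(0.62, 0) = 0.62
(((q | s) | ~s) | p) = max(0.62, 0.66) = 0.66
((~p & r) | (((q | s) | ~s) | p)) = max(0, 0.66) = 0.66
(((s & (p & r)) -> (((~r & s) -> ~r) & p)) -> ((~p & r) | (((q | s) | ~s) | p))): 1 > 0.66, so result = 0.66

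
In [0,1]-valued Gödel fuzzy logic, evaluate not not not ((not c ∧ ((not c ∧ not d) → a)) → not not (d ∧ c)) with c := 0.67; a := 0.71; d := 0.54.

not c: Gödel ¬ of 0.67 = 0 (operand ≠ 0)
not c: Gödel ¬ of 0.67 = 0 (operand ≠ 0)
not d: Gödel ¬ of 0.54 = 0 (operand ≠ 0)
(not c ∧ not d) = min(0, 0) = 0
((not c ∧ not d) → a): 0 ≤ 0.71, so result = 1
(not c ∧ ((not c ∧ not d) → a)) = min(0, 1) = 0
(d ∧ c) = min(0.54, 0.67) = 0.54
not (d ∧ c): Gödel ¬ of 0.54 = 0 (operand ≠ 0)
not not (d ∧ c): Gödel ¬ of 0 = 1 (operand is 0)
((not c ∧ ((not c ∧ not d) → a)) → not not (d ∧ c)): 0 ≤ 1, so result = 1
not ((not c ∧ ((not c ∧ not d) → a)) → not not (d ∧ c)): Gödel ¬ of 1 = 0 (operand ≠ 0)
not not ((not c ∧ ((not c ∧ not d) → a)) → not not (d ∧ c)): Gödel ¬ of 0 = 1 (operand is 0)
not not not ((not c ∧ ((not c ∧ not d) → a)) → not not (d ∧ c)): Gödel ¬ of 1 = 0 (operand ≠ 0)

0.00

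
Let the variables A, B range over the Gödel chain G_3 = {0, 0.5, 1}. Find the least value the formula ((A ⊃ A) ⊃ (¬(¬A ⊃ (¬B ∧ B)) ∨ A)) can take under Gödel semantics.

0.50

The minimum is attained at A = 0.5, B = 0:
  (A ⊃ A): 0.5 ≤ 0.5, so result = 1
  ¬A: Gödel ¬ of 0.5 = 0 (operand ≠ 0)
  ¬B: Gödel ¬ of 0 = 1 (operand is 0)
  (¬B ∧ B) = min(1, 0) = 0
  (¬A ⊃ (¬B ∧ B)): 0 ≤ 0, so result = 1
  ¬(¬A ⊃ (¬B ∧ B)): Gödel ¬ of 1 = 0 (operand ≠ 0)
  (¬(¬A ⊃ (¬B ∧ B)) ∨ A) = max(0, 0.5) = 0.5
  ((A ⊃ A) ⊃ (¬(¬A ⊃ (¬B ∧ B)) ∨ A)): 1 > 0.5, so result = 0.5
Checking all 9 assignments confirms none give a value below 0.50.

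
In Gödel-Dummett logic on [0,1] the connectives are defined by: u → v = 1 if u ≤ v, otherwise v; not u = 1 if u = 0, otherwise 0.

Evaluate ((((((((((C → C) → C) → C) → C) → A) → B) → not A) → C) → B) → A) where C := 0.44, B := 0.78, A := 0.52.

0.52

(C → C): 0.44 ≤ 0.44, so result = 1
((C → C) → C): 1 > 0.44, so result = 0.44
(((C → C) → C) → C): 0.44 ≤ 0.44, so result = 1
((((C → C) → C) → C) → C): 1 > 0.44, so result = 0.44
(((((C → C) → C) → C) → C) → A): 0.44 ≤ 0.52, so result = 1
((((((C → C) → C) → C) → C) → A) → B): 1 > 0.78, so result = 0.78
not A: Gödel ¬ of 0.52 = 0 (operand ≠ 0)
(((((((C → C) → C) → C) → C) → A) → B) → not A): 0.78 > 0, so result = 0
((((((((C → C) → C) → C) → C) → A) → B) → not A) → C): 0 ≤ 0.44, so result = 1
(((((((((C → C) → C) → C) → C) → A) → B) → not A) → C) → B): 1 > 0.78, so result = 0.78
((((((((((C → C) → C) → C) → C) → A) → B) → not A) → C) → B) → A): 0.78 > 0.52, so result = 0.52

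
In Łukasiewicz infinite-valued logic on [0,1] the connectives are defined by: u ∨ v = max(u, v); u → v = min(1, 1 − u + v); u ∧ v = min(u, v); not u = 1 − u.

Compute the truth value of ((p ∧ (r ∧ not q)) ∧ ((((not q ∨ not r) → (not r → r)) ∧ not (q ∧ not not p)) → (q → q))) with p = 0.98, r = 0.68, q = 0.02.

not q: Łukasiewicz ¬ gives 1 − 0.02 = 0.98
(r ∧ not q) = min(0.68, 0.98) = 0.68
(p ∧ (r ∧ not q)) = min(0.98, 0.68) = 0.68
not q: Łukasiewicz ¬ gives 1 − 0.02 = 0.98
not r: Łukasiewicz ¬ gives 1 − 0.68 = 0.32
(not q ∨ not r) = max(0.98, 0.32) = 0.98
not r: Łukasiewicz ¬ gives 1 − 0.68 = 0.32
(not r → r): min(1, 1 − 0.32 + 0.68) = 1
((not q ∨ not r) → (not r → r)): min(1, 1 − 0.98 + 1) = 1
not p: Łukasiewicz ¬ gives 1 − 0.98 = 0.02
not not p: Łukasiewicz ¬ gives 1 − 0.02 = 0.98
(q ∧ not not p) = min(0.02, 0.98) = 0.02
not (q ∧ not not p): Łukasiewicz ¬ gives 1 − 0.02 = 0.98
(((not q ∨ not r) → (not r → r)) ∧ not (q ∧ not not p)) = min(1, 0.98) = 0.98
(q → q): min(1, 1 − 0.02 + 0.02) = 1
((((not q ∨ not r) → (not r → r)) ∧ not (q ∧ not not p)) → (q → q)): min(1, 1 − 0.98 + 1) = 1
((p ∧ (r ∧ not q)) ∧ ((((not q ∨ not r) → (not r → r)) ∧ not (q ∧ not not p)) → (q → q))) = min(0.68, 1) = 0.68

0.68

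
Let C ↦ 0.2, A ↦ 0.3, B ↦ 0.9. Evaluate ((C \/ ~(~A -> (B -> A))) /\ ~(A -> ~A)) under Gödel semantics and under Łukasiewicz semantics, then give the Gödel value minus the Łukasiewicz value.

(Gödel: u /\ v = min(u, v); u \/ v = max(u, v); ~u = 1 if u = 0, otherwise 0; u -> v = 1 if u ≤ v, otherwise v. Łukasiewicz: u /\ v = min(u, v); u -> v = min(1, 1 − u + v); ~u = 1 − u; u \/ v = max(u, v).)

0.20

Gödel evaluation:
  ~A: Gödel ¬ of 0.3 = 0 (operand ≠ 0)
  (B -> A): 0.9 > 0.3, so result = 0.3
  (~A -> (B -> A)): 0 ≤ 0.3, so result = 1
  ~(~A -> (B -> A)): Gödel ¬ of 1 = 0 (operand ≠ 0)
  (C \/ ~(~A -> (B -> A))) = max(0.2, 0) = 0.2
  ~A: Gödel ¬ of 0.3 = 0 (operand ≠ 0)
  (A -> ~A): 0.3 > 0, so result = 0
  ~(A -> ~A): Gödel ¬ of 0 = 1 (operand is 0)
  ((C \/ ~(~A -> (B -> A))) /\ ~(A -> ~A)) = min(0.2, 1) = 0.2
  Gödel value = 0.2
Łukasiewicz evaluation:
  ~A: Łukasiewicz ¬ gives 1 − 0.3 = 0.7
  (B -> A): min(1, 1 − 0.9 + 0.3) = 0.4
  (~A -> (B -> A)): min(1, 1 − 0.7 + 0.4) = 0.7
  ~(~A -> (B -> A)): Łukasiewicz ¬ gives 1 − 0.7 = 0.3
  (C \/ ~(~A -> (B -> A))) = max(0.2, 0.3) = 0.3
  ~A: Łukasiewicz ¬ gives 1 − 0.3 = 0.7
  (A -> ~A): min(1, 1 − 0.3 + 0.7) = 1
  ~(A -> ~A): Łukasiewicz ¬ gives 1 − 1 = 0
  ((C \/ ~(~A -> (B -> A))) /\ ~(A -> ~A)) = min(0.3, 0) = 0
  Łukasiewicz value = 0
Difference: 0.2 − 0 = 0.20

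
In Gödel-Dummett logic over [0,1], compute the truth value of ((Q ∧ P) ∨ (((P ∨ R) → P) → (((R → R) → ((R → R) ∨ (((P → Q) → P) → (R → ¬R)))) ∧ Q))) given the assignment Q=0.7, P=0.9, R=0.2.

(Q ∧ P) = min(0.7, 0.9) = 0.7
(P ∨ R) = max(0.9, 0.2) = 0.9
((P ∨ R) → P): 0.9 ≤ 0.9, so result = 1
(R → R): 0.2 ≤ 0.2, so result = 1
(R → R): 0.2 ≤ 0.2, so result = 1
(P → Q): 0.9 > 0.7, so result = 0.7
((P → Q) → P): 0.7 ≤ 0.9, so result = 1
¬R: Gödel ¬ of 0.2 = 0 (operand ≠ 0)
(R → ¬R): 0.2 > 0, so result = 0
(((P → Q) → P) → (R → ¬R)): 1 > 0, so result = 0
((R → R) ∨ (((P → Q) → P) → (R → ¬R))) = max(1, 0) = 1
((R → R) → ((R → R) ∨ (((P → Q) → P) → (R → ¬R)))): 1 ≤ 1, so result = 1
(((R → R) → ((R → R) ∨ (((P → Q) → P) → (R → ¬R)))) ∧ Q) = min(1, 0.7) = 0.7
(((P ∨ R) → P) → (((R → R) → ((R → R) ∨ (((P → Q) → P) → (R → ¬R)))) ∧ Q)): 1 > 0.7, so result = 0.7
((Q ∧ P) ∨ (((P ∨ R) → P) → (((R → R) → ((R → R) ∨ (((P → Q) → P) → (R → ¬R)))) ∧ Q))) = max(0.7, 0.7) = 0.7

0.70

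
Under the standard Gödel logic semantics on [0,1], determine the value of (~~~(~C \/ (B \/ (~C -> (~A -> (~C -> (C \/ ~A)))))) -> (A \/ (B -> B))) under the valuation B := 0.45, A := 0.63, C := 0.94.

1.00

~C: Gödel ¬ of 0.94 = 0 (operand ≠ 0)
~C: Gödel ¬ of 0.94 = 0 (operand ≠ 0)
~A: Gödel ¬ of 0.63 = 0 (operand ≠ 0)
~C: Gödel ¬ of 0.94 = 0 (operand ≠ 0)
~A: Gödel ¬ of 0.63 = 0 (operand ≠ 0)
(C \/ ~A) = max(0.94, 0) = 0.94
(~C -> (C \/ ~A)): 0 ≤ 0.94, so result = 1
(~A -> (~C -> (C \/ ~A))): 0 ≤ 1, so result = 1
(~C -> (~A -> (~C -> (C \/ ~A)))): 0 ≤ 1, so result = 1
(B \/ (~C -> (~A -> (~C -> (C \/ ~A))))) = max(0.45, 1) = 1
(~C \/ (B \/ (~C -> (~A -> (~C -> (C \/ ~A)))))) = max(0, 1) = 1
~(~C \/ (B \/ (~C -> (~A -> (~C -> (C \/ ~A)))))): Gödel ¬ of 1 = 0 (operand ≠ 0)
~~(~C \/ (B \/ (~C -> (~A -> (~C -> (C \/ ~A)))))): Gödel ¬ of 0 = 1 (operand is 0)
~~~(~C \/ (B \/ (~C -> (~A -> (~C -> (C \/ ~A)))))): Gödel ¬ of 1 = 0 (operand ≠ 0)
(B -> B): 0.45 ≤ 0.45, so result = 1
(A \/ (B -> B)) = max(0.63, 1) = 1
(~~~(~C \/ (B \/ (~C -> (~A -> (~C -> (C \/ ~A)))))) -> (A \/ (B -> B))): 0 ≤ 1, so result = 1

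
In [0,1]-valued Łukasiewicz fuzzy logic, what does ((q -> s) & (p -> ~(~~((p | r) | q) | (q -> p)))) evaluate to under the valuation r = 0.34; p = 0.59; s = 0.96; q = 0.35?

0.41

(q -> s): min(1, 1 − 0.35 + 0.96) = 1
(p | r) = max(0.59, 0.34) = 0.59
((p | r) | q) = max(0.59, 0.35) = 0.59
~((p | r) | q): Łukasiewicz ¬ gives 1 − 0.59 = 0.41
~~((p | r) | q): Łukasiewicz ¬ gives 1 − 0.41 = 0.59
(q -> p): min(1, 1 − 0.35 + 0.59) = 1
(~~((p | r) | q) | (q -> p)) = max(0.59, 1) = 1
~(~~((p | r) | q) | (q -> p)): Łukasiewicz ¬ gives 1 − 1 = 0
(p -> ~(~~((p | r) | q) | (q -> p))): min(1, 1 − 0.59 + 0) = 0.41
((q -> s) & (p -> ~(~~((p | r) | q) | (q -> p)))) = min(1, 0.41) = 0.41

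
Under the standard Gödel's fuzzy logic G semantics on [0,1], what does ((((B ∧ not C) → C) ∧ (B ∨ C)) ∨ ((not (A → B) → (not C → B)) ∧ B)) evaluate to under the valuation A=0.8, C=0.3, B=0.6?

0.60

not C: Gödel ¬ of 0.3 = 0 (operand ≠ 0)
(B ∧ not C) = min(0.6, 0) = 0
((B ∧ not C) → C): 0 ≤ 0.3, so result = 1
(B ∨ C) = max(0.6, 0.3) = 0.6
(((B ∧ not C) → C) ∧ (B ∨ C)) = min(1, 0.6) = 0.6
(A → B): 0.8 > 0.6, so result = 0.6
not (A → B): Gödel ¬ of 0.6 = 0 (operand ≠ 0)
not C: Gödel ¬ of 0.3 = 0 (operand ≠ 0)
(not C → B): 0 ≤ 0.6, so result = 1
(not (A → B) → (not C → B)): 0 ≤ 1, so result = 1
((not (A → B) → (not C → B)) ∧ B) = min(1, 0.6) = 0.6
((((B ∧ not C) → C) ∧ (B ∨ C)) ∨ ((not (A → B) → (not C → B)) ∧ B)) = max(0.6, 0.6) = 0.6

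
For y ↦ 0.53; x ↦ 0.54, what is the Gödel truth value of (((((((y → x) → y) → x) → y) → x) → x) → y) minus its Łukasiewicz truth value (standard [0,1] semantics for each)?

Gödel evaluation:
  (y → x): 0.53 ≤ 0.54, so result = 1
  ((y → x) → y): 1 > 0.53, so result = 0.53
  (((y → x) → y) → x): 0.53 ≤ 0.54, so result = 1
  ((((y → x) → y) → x) → y): 1 > 0.53, so result = 0.53
  (((((y → x) → y) → x) → y) → x): 0.53 ≤ 0.54, so result = 1
  ((((((y → x) → y) → x) → y) → x) → x): 1 > 0.54, so result = 0.54
  (((((((y → x) → y) → x) → y) → x) → x) → y): 0.54 > 0.53, so result = 0.53
  Gödel value = 0.53
Łukasiewicz evaluation:
  (y → x): min(1, 1 − 0.53 + 0.54) = 1
  ((y → x) → y): min(1, 1 − 1 + 0.53) = 0.53
  (((y → x) → y) → x): min(1, 1 − 0.53 + 0.54) = 1
  ((((y → x) → y) → x) → y): min(1, 1 − 1 + 0.53) = 0.53
  (((((y → x) → y) → x) → y) → x): min(1, 1 − 0.53 + 0.54) = 1
  ((((((y → x) → y) → x) → y) → x) → x): min(1, 1 − 1 + 0.54) = 0.54
  (((((((y → x) → y) → x) → y) → x) → x) → y): min(1, 1 − 0.54 + 0.53) = 0.99
  Łukasiewicz value = 0.99
Difference: 0.53 − 0.99 = -0.46

-0.46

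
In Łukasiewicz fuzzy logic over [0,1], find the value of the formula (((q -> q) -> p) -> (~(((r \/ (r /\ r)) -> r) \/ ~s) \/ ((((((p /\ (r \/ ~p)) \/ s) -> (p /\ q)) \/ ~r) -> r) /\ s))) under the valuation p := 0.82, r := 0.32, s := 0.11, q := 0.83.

0.29

(q -> q): min(1, 1 − 0.83 + 0.83) = 1
((q -> q) -> p): min(1, 1 − 1 + 0.82) = 0.82
(r /\ r) = min(0.32, 0.32) = 0.32
(r \/ (r /\ r)) = max(0.32, 0.32) = 0.32
((r \/ (r /\ r)) -> r): min(1, 1 − 0.32 + 0.32) = 1
~s: Łukasiewicz ¬ gives 1 − 0.11 = 0.89
(((r \/ (r /\ r)) -> r) \/ ~s) = max(1, 0.89) = 1
~(((r \/ (r /\ r)) -> r) \/ ~s): Łukasiewicz ¬ gives 1 − 1 = 0
~p: Łukasiewicz ¬ gives 1 − 0.82 = 0.18
(r \/ ~p) = max(0.32, 0.18) = 0.32
(p /\ (r \/ ~p)) = min(0.82, 0.32) = 0.32
((p /\ (r \/ ~p)) \/ s) = max(0.32, 0.11) = 0.32
(p /\ q) = min(0.82, 0.83) = 0.82
(((p /\ (r \/ ~p)) \/ s) -> (p /\ q)): min(1, 1 − 0.32 + 0.82) = 1
~r: Łukasiewicz ¬ gives 1 − 0.32 = 0.68
((((p /\ (r \/ ~p)) \/ s) -> (p /\ q)) \/ ~r) = max(1, 0.68) = 1
(((((p /\ (r \/ ~p)) \/ s) -> (p /\ q)) \/ ~r) -> r): min(1, 1 − 1 + 0.32) = 0.32
((((((p /\ (r \/ ~p)) \/ s) -> (p /\ q)) \/ ~r) -> r) /\ s) = min(0.32, 0.11) = 0.11
(~(((r \/ (r /\ r)) -> r) \/ ~s) \/ ((((((p /\ (r \/ ~p)) \/ s) -> (p /\ q)) \/ ~r) -> r) /\ s)) = max(0, 0.11) = 0.11
(((q -> q) -> p) -> (~(((r \/ (r /\ r)) -> r) \/ ~s) \/ ((((((p /\ (r \/ ~p)) \/ s) -> (p /\ q)) \/ ~r) -> r) /\ s))): min(1, 1 − 0.82 + 0.11) = 0.29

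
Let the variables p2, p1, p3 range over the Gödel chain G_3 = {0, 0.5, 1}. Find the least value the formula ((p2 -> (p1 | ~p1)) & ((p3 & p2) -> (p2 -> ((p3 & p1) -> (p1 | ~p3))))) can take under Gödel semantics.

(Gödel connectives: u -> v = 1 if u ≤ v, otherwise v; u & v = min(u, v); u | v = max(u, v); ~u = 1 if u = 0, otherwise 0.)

The minimum is attained at p2 = 1, p1 = 0.5, p3 = 0:
  ~p1: Gödel ¬ of 0.5 = 0 (operand ≠ 0)
  (p1 | ~p1) = max(0.5, 0) = 0.5
  (p2 -> (p1 | ~p1)): 1 > 0.5, so result = 0.5
  (p3 & p2) = min(0, 1) = 0
  (p3 & p1) = min(0, 0.5) = 0
  ~p3: Gödel ¬ of 0 = 1 (operand is 0)
  (p1 | ~p3) = max(0.5, 1) = 1
  ((p3 & p1) -> (p1 | ~p3)): 0 ≤ 1, so result = 1
  (p2 -> ((p3 & p1) -> (p1 | ~p3))): 1 ≤ 1, so result = 1
  ((p3 & p2) -> (p2 -> ((p3 & p1) -> (p1 | ~p3)))): 0 ≤ 1, so result = 1
  ((p2 -> (p1 | ~p1)) & ((p3 & p2) -> (p2 -> ((p3 & p1) -> (p1 | ~p3))))) = min(0.5, 1) = 0.5
Checking all 27 assignments confirms none give a value below 0.50.

0.50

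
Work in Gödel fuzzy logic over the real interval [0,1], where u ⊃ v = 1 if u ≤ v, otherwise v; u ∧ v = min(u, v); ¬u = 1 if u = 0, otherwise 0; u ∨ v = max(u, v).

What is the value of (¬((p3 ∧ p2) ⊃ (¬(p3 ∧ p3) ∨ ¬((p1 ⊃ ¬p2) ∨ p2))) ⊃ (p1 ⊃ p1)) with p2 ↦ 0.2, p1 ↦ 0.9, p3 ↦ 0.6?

(p3 ∧ p2) = min(0.6, 0.2) = 0.2
(p3 ∧ p3) = min(0.6, 0.6) = 0.6
¬(p3 ∧ p3): Gödel ¬ of 0.6 = 0 (operand ≠ 0)
¬p2: Gödel ¬ of 0.2 = 0 (operand ≠ 0)
(p1 ⊃ ¬p2): 0.9 > 0, so result = 0
((p1 ⊃ ¬p2) ∨ p2) = max(0, 0.2) = 0.2
¬((p1 ⊃ ¬p2) ∨ p2): Gödel ¬ of 0.2 = 0 (operand ≠ 0)
(¬(p3 ∧ p3) ∨ ¬((p1 ⊃ ¬p2) ∨ p2)) = max(0, 0) = 0
((p3 ∧ p2) ⊃ (¬(p3 ∧ p3) ∨ ¬((p1 ⊃ ¬p2) ∨ p2))): 0.2 > 0, so result = 0
¬((p3 ∧ p2) ⊃ (¬(p3 ∧ p3) ∨ ¬((p1 ⊃ ¬p2) ∨ p2))): Gödel ¬ of 0 = 1 (operand is 0)
(p1 ⊃ p1): 0.9 ≤ 0.9, so result = 1
(¬((p3 ∧ p2) ⊃ (¬(p3 ∧ p3) ∨ ¬((p1 ⊃ ¬p2) ∨ p2))) ⊃ (p1 ⊃ p1)): 1 ≤ 1, so result = 1

1.00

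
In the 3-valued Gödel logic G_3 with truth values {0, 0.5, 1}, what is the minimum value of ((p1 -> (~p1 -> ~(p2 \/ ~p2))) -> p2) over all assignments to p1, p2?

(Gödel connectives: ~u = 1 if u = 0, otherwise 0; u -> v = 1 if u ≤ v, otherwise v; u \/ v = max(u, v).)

0.00

The minimum is attained at p1 = 0, p2 = 0:
  ~p1: Gödel ¬ of 0 = 1 (operand is 0)
  ~p2: Gödel ¬ of 0 = 1 (operand is 0)
  (p2 \/ ~p2) = max(0, 1) = 1
  ~(p2 \/ ~p2): Gödel ¬ of 1 = 0 (operand ≠ 0)
  (~p1 -> ~(p2 \/ ~p2)): 1 > 0, so result = 0
  (p1 -> (~p1 -> ~(p2 \/ ~p2))): 0 ≤ 0, so result = 1
  ((p1 -> (~p1 -> ~(p2 \/ ~p2))) -> p2): 1 > 0, so result = 0
Checking all 9 assignments confirms none give a value below 0.00.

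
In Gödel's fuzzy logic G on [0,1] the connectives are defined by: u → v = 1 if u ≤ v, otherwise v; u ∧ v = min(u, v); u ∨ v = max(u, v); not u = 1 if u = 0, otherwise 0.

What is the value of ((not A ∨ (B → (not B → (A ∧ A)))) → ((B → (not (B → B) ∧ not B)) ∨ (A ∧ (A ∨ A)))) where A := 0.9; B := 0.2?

not A: Gödel ¬ of 0.9 = 0 (operand ≠ 0)
not B: Gödel ¬ of 0.2 = 0 (operand ≠ 0)
(A ∧ A) = min(0.9, 0.9) = 0.9
(not B → (A ∧ A)): 0 ≤ 0.9, so result = 1
(B → (not B → (A ∧ A))): 0.2 ≤ 1, so result = 1
(not A ∨ (B → (not B → (A ∧ A)))) = max(0, 1) = 1
(B → B): 0.2 ≤ 0.2, so result = 1
not (B → B): Gödel ¬ of 1 = 0 (operand ≠ 0)
not B: Gödel ¬ of 0.2 = 0 (operand ≠ 0)
(not (B → B) ∧ not B) = min(0, 0) = 0
(B → (not (B → B) ∧ not B)): 0.2 > 0, so result = 0
(A ∨ A) = max(0.9, 0.9) = 0.9
(A ∧ (A ∨ A)) = min(0.9, 0.9) = 0.9
((B → (not (B → B) ∧ not B)) ∨ (A ∧ (A ∨ A))) = max(0, 0.9) = 0.9
((not A ∨ (B → (not B → (A ∧ A)))) → ((B → (not (B → B) ∧ not B)) ∨ (A ∧ (A ∨ A)))): 1 > 0.9, so result = 0.9

0.90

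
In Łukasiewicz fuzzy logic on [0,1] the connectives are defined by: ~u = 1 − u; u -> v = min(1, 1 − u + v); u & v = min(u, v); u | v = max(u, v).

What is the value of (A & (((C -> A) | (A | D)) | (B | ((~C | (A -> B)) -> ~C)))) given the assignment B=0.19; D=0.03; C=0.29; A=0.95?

(C -> A): min(1, 1 − 0.29 + 0.95) = 1
(A | D) = max(0.95, 0.03) = 0.95
((C -> A) | (A | D)) = max(1, 0.95) = 1
~C: Łukasiewicz ¬ gives 1 − 0.29 = 0.71
(A -> B): min(1, 1 − 0.95 + 0.19) = 0.24
(~C | (A -> B)) = max(0.71, 0.24) = 0.71
~C: Łukasiewicz ¬ gives 1 − 0.29 = 0.71
((~C | (A -> B)) -> ~C): min(1, 1 − 0.71 + 0.71) = 1
(B | ((~C | (A -> B)) -> ~C)) = max(0.19, 1) = 1
(((C -> A) | (A | D)) | (B | ((~C | (A -> B)) -> ~C))) = max(1, 1) = 1
(A & (((C -> A) | (A | D)) | (B | ((~C | (A -> B)) -> ~C)))) = min(0.95, 1) = 0.95

0.95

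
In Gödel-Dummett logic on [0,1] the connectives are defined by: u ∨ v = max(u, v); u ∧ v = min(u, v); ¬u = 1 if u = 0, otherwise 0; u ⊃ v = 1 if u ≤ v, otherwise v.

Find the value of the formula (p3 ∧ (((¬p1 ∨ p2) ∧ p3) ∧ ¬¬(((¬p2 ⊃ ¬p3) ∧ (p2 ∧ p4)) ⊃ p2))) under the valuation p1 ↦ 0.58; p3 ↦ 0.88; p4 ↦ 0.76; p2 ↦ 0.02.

0.02

¬p1: Gödel ¬ of 0.58 = 0 (operand ≠ 0)
(¬p1 ∨ p2) = max(0, 0.02) = 0.02
((¬p1 ∨ p2) ∧ p3) = min(0.02, 0.88) = 0.02
¬p2: Gödel ¬ of 0.02 = 0 (operand ≠ 0)
¬p3: Gödel ¬ of 0.88 = 0 (operand ≠ 0)
(¬p2 ⊃ ¬p3): 0 ≤ 0, so result = 1
(p2 ∧ p4) = min(0.02, 0.76) = 0.02
((¬p2 ⊃ ¬p3) ∧ (p2 ∧ p4)) = min(1, 0.02) = 0.02
(((¬p2 ⊃ ¬p3) ∧ (p2 ∧ p4)) ⊃ p2): 0.02 ≤ 0.02, so result = 1
¬(((¬p2 ⊃ ¬p3) ∧ (p2 ∧ p4)) ⊃ p2): Gödel ¬ of 1 = 0 (operand ≠ 0)
¬¬(((¬p2 ⊃ ¬p3) ∧ (p2 ∧ p4)) ⊃ p2): Gödel ¬ of 0 = 1 (operand is 0)
(((¬p1 ∨ p2) ∧ p3) ∧ ¬¬(((¬p2 ⊃ ¬p3) ∧ (p2 ∧ p4)) ⊃ p2)) = min(0.02, 1) = 0.02
(p3 ∧ (((¬p1 ∨ p2) ∧ p3) ∧ ¬¬(((¬p2 ⊃ ¬p3) ∧ (p2 ∧ p4)) ⊃ p2))) = min(0.88, 0.02) = 0.02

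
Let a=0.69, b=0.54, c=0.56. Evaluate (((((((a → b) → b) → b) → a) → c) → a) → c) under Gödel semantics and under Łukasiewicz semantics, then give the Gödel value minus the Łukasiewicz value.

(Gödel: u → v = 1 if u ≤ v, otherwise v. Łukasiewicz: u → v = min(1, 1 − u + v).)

-0.03

Gödel evaluation:
  (a → b): 0.69 > 0.54, so result = 0.54
  ((a → b) → b): 0.54 ≤ 0.54, so result = 1
  (((a → b) → b) → b): 1 > 0.54, so result = 0.54
  ((((a → b) → b) → b) → a): 0.54 ≤ 0.69, so result = 1
  (((((a → b) → b) → b) → a) → c): 1 > 0.56, so result = 0.56
  ((((((a → b) → b) → b) → a) → c) → a): 0.56 ≤ 0.69, so result = 1
  (((((((a → b) → b) → b) → a) → c) → a) → c): 1 > 0.56, so result = 0.56
  Gödel value = 0.56
Łukasiewicz evaluation:
  (a → b): min(1, 1 − 0.69 + 0.54) = 0.85
  ((a → b) → b): min(1, 1 − 0.85 + 0.54) = 0.69
  (((a → b) → b) → b): min(1, 1 − 0.69 + 0.54) = 0.85
  ((((a → b) → b) → b) → a): min(1, 1 − 0.85 + 0.69) = 0.84
  (((((a → b) → b) → b) → a) → c): min(1, 1 − 0.84 + 0.56) = 0.72
  ((((((a → b) → b) → b) → a) → c) → a): min(1, 1 − 0.72 + 0.69) = 0.97
  (((((((a → b) → b) → b) → a) → c) → a) → c): min(1, 1 − 0.97 + 0.56) = 0.59
  Łukasiewicz value = 0.59
Difference: 0.56 − 0.59 = -0.03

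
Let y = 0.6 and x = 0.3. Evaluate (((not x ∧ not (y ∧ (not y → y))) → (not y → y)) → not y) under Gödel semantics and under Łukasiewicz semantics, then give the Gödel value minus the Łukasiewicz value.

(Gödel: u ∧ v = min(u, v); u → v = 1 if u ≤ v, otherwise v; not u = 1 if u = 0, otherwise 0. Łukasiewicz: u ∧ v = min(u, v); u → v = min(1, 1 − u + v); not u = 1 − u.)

Gödel evaluation:
  not x: Gödel ¬ of 0.3 = 0 (operand ≠ 0)
  not y: Gödel ¬ of 0.6 = 0 (operand ≠ 0)
  (not y → y): 0 ≤ 0.6, so result = 1
  (y ∧ (not y → y)) = min(0.6, 1) = 0.6
  not (y ∧ (not y → y)): Gödel ¬ of 0.6 = 0 (operand ≠ 0)
  (not x ∧ not (y ∧ (not y → y))) = min(0, 0) = 0
  not y: Gödel ¬ of 0.6 = 0 (operand ≠ 0)
  (not y → y): 0 ≤ 0.6, so result = 1
  ((not x ∧ not (y ∧ (not y → y))) → (not y → y)): 0 ≤ 1, so result = 1
  not y: Gödel ¬ of 0.6 = 0 (operand ≠ 0)
  (((not x ∧ not (y ∧ (not y → y))) → (not y → y)) → not y): 1 > 0, so result = 0
  Gödel value = 0
Łukasiewicz evaluation:
  not x: Łukasiewicz ¬ gives 1 − 0.3 = 0.7
  not y: Łukasiewicz ¬ gives 1 − 0.6 = 0.4
  (not y → y): min(1, 1 − 0.4 + 0.6) = 1
  (y ∧ (not y → y)) = min(0.6, 1) = 0.6
  not (y ∧ (not y → y)): Łukasiewicz ¬ gives 1 − 0.6 = 0.4
  (not x ∧ not (y ∧ (not y → y))) = min(0.7, 0.4) = 0.4
  not y: Łukasiewicz ¬ gives 1 − 0.6 = 0.4
  (not y → y): min(1, 1 − 0.4 + 0.6) = 1
  ((not x ∧ not (y ∧ (not y → y))) → (not y → y)): min(1, 1 − 0.4 + 1) = 1
  not y: Łukasiewicz ¬ gives 1 − 0.6 = 0.4
  (((not x ∧ not (y ∧ (not y → y))) → (not y → y)) → not y): min(1, 1 − 1 + 0.4) = 0.4
  Łukasiewicz value = 0.4
Difference: 0 − 0.4 = -0.40

-0.40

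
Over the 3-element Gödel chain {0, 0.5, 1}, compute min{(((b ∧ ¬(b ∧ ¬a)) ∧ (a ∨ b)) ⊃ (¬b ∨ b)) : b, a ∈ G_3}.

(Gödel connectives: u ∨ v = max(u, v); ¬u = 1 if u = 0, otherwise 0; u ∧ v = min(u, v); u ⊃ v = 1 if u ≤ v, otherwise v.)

1.00

Every assignment gives 1. For instance at b = 0, a = 0:
  ¬a: Gödel ¬ of 0 = 1 (operand is 0)
  (b ∧ ¬a) = min(0, 1) = 0
  ¬(b ∧ ¬a): Gödel ¬ of 0 = 1 (operand is 0)
  (b ∧ ¬(b ∧ ¬a)) = min(0, 1) = 0
  (a ∨ b) = max(0, 0) = 0
  ((b ∧ ¬(b ∧ ¬a)) ∧ (a ∨ b)) = min(0, 0) = 0
  ¬b: Gödel ¬ of 0 = 1 (operand is 0)
  (¬b ∨ b) = max(1, 0) = 1
  (((b ∧ ¬(b ∧ ¬a)) ∧ (a ∨ b)) ⊃ (¬b ∨ b)): 0 ≤ 1, so result = 1
All 9 assignments give value 1 — the formula is a G_3-tautology.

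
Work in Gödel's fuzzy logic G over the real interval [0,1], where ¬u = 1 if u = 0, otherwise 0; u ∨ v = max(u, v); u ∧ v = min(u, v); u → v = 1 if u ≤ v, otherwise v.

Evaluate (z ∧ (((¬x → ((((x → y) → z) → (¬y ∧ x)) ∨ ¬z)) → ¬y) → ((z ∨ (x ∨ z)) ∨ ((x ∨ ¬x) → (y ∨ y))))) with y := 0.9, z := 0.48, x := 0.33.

0.48

¬x: Gödel ¬ of 0.33 = 0 (operand ≠ 0)
(x → y): 0.33 ≤ 0.9, so result = 1
((x → y) → z): 1 > 0.48, so result = 0.48
¬y: Gödel ¬ of 0.9 = 0 (operand ≠ 0)
(¬y ∧ x) = min(0, 0.33) = 0
(((x → y) → z) → (¬y ∧ x)): 0.48 > 0, so result = 0
¬z: Gödel ¬ of 0.48 = 0 (operand ≠ 0)
((((x → y) → z) → (¬y ∧ x)) ∨ ¬z) = max(0, 0) = 0
(¬x → ((((x → y) → z) → (¬y ∧ x)) ∨ ¬z)): 0 ≤ 0, so result = 1
¬y: Gödel ¬ of 0.9 = 0 (operand ≠ 0)
((¬x → ((((x → y) → z) → (¬y ∧ x)) ∨ ¬z)) → ¬y): 1 > 0, so result = 0
(x ∨ z) = max(0.33, 0.48) = 0.48
(z ∨ (x ∨ z)) = max(0.48, 0.48) = 0.48
¬x: Gödel ¬ of 0.33 = 0 (operand ≠ 0)
(x ∨ ¬x) = max(0.33, 0) = 0.33
(y ∨ y) = max(0.9, 0.9) = 0.9
((x ∨ ¬x) → (y ∨ y)): 0.33 ≤ 0.9, so result = 1
((z ∨ (x ∨ z)) ∨ ((x ∨ ¬x) → (y ∨ y))) = max(0.48, 1) = 1
(((¬x → ((((x → y) → z) → (¬y ∧ x)) ∨ ¬z)) → ¬y) → ((z ∨ (x ∨ z)) ∨ ((x ∨ ¬x) → (y ∨ y)))): 0 ≤ 1, so result = 1
(z ∧ (((¬x → ((((x → y) → z) → (¬y ∧ x)) ∨ ¬z)) → ¬y) → ((z ∨ (x ∨ z)) ∨ ((x ∨ ¬x) → (y ∨ y))))) = min(0.48, 1) = 0.48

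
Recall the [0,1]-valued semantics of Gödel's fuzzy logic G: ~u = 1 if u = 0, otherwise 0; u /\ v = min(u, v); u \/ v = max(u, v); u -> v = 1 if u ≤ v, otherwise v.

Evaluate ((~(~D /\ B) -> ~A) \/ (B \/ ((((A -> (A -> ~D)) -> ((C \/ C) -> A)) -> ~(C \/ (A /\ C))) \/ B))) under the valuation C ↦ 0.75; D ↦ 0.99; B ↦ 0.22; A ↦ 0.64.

0.22

~D: Gödel ¬ of 0.99 = 0 (operand ≠ 0)
(~D /\ B) = min(0, 0.22) = 0
~(~D /\ B): Gödel ¬ of 0 = 1 (operand is 0)
~A: Gödel ¬ of 0.64 = 0 (operand ≠ 0)
(~(~D /\ B) -> ~A): 1 > 0, so result = 0
~D: Gödel ¬ of 0.99 = 0 (operand ≠ 0)
(A -> ~D): 0.64 > 0, so result = 0
(A -> (A -> ~D)): 0.64 > 0, so result = 0
(C \/ C) = max(0.75, 0.75) = 0.75
((C \/ C) -> A): 0.75 > 0.64, so result = 0.64
((A -> (A -> ~D)) -> ((C \/ C) -> A)): 0 ≤ 0.64, so result = 1
(A /\ C) = min(0.64, 0.75) = 0.64
(C \/ (A /\ C)) = max(0.75, 0.64) = 0.75
~(C \/ (A /\ C)): Gödel ¬ of 0.75 = 0 (operand ≠ 0)
(((A -> (A -> ~D)) -> ((C \/ C) -> A)) -> ~(C \/ (A /\ C))): 1 > 0, so result = 0
((((A -> (A -> ~D)) -> ((C \/ C) -> A)) -> ~(C \/ (A /\ C))) \/ B) = max(0, 0.22) = 0.22
(B \/ ((((A -> (A -> ~D)) -> ((C \/ C) -> A)) -> ~(C \/ (A /\ C))) \/ B)) = max(0.22, 0.22) = 0.22
((~(~D /\ B) -> ~A) \/ (B \/ ((((A -> (A -> ~D)) -> ((C \/ C) -> A)) -> ~(C \/ (A /\ C))) \/ B))) = max(0, 0.22) = 0.22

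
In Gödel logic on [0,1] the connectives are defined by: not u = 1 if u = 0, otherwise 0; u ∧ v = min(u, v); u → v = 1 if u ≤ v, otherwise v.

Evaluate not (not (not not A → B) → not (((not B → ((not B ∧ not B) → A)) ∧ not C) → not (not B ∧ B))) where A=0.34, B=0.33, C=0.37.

not A: Gödel ¬ of 0.34 = 0 (operand ≠ 0)
not not A: Gödel ¬ of 0 = 1 (operand is 0)
(not not A → B): 1 > 0.33, so result = 0.33
not (not not A → B): Gödel ¬ of 0.33 = 0 (operand ≠ 0)
not B: Gödel ¬ of 0.33 = 0 (operand ≠ 0)
not B: Gödel ¬ of 0.33 = 0 (operand ≠ 0)
not B: Gödel ¬ of 0.33 = 0 (operand ≠ 0)
(not B ∧ not B) = min(0, 0) = 0
((not B ∧ not B) → A): 0 ≤ 0.34, so result = 1
(not B → ((not B ∧ not B) → A)): 0 ≤ 1, so result = 1
not C: Gödel ¬ of 0.37 = 0 (operand ≠ 0)
((not B → ((not B ∧ not B) → A)) ∧ not C) = min(1, 0) = 0
not B: Gödel ¬ of 0.33 = 0 (operand ≠ 0)
(not B ∧ B) = min(0, 0.33) = 0
not (not B ∧ B): Gödel ¬ of 0 = 1 (operand is 0)
(((not B → ((not B ∧ not B) → A)) ∧ not C) → not (not B ∧ B)): 0 ≤ 1, so result = 1
not (((not B → ((not B ∧ not B) → A)) ∧ not C) → not (not B ∧ B)): Gödel ¬ of 1 = 0 (operand ≠ 0)
(not (not not A → B) → not (((not B → ((not B ∧ not B) → A)) ∧ not C) → not (not B ∧ B))): 0 ≤ 0, so result = 1
not (not (not not A → B) → not (((not B → ((not B ∧ not B) → A)) ∧ not C) → not (not B ∧ B))): Gödel ¬ of 1 = 0 (operand ≠ 0)

0.00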